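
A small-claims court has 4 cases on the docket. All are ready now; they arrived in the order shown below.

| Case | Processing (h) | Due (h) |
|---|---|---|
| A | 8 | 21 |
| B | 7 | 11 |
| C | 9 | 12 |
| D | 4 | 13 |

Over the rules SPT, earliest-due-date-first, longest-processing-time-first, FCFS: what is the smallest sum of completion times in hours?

62

SPT (increasing processing time): D B A C.
D: 0→4
B: 4→11
A: 11→19
C: 19→28
Sum = 4+11+19+28 = 62.
EDD (increasing due date): B C D A.
B: 0→7
C: 7→16
D: 16→20
A: 20→28
Sum = 7+16+20+28 = 71.
LPT (decreasing processing time): C A B D.
C: 0→9
A: 9→17
B: 17→24
D: 24→28
Sum = 9+17+24+28 = 78.
FIFO (arrival order): A B C D.
A: 0→8
B: 8→15
C: 15→24
D: 24→28
Sum = 8+15+24+28 = 75.
SPT 62, EDD 71, LPT 78, FIFO 75 → minimum 62.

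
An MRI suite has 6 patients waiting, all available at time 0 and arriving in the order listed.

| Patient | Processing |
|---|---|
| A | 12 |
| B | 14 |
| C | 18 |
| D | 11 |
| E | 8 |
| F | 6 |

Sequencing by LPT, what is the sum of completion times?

281

LPT (decreasing processing time): C B A D E F.
C: 0→18
B: 18→32
A: 32→44
D: 44→55
E: 55→63
F: 63→69
Sum = 18+32+44+55+63+69 = 281.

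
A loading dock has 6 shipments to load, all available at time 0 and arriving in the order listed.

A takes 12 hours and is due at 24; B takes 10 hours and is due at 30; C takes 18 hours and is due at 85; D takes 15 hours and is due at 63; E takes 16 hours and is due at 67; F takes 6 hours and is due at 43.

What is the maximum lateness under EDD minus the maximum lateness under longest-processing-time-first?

EDD (increasing due date): A B F D E C.
A: 0→12, due 24, lateness -12
B: 12→22, due 30, lateness -8
F: 22→28, due 43, lateness -15
D: 28→43, due 63, lateness -20
E: 43→59, due 67, lateness -8
C: 59→77, due 85, lateness -8
Maximum = -8.
LPT (decreasing processing time): C E D A B F.
C: 0→18, due 85, lateness -67
E: 18→34, due 67, lateness -33
D: 34→49, due 63, lateness -14
A: 49→61, due 24, lateness 37
B: 61→71, due 30, lateness 41
F: 71→77, due 43, lateness 34
Maximum = 41.
Difference = -8 − 41 = -49.

-49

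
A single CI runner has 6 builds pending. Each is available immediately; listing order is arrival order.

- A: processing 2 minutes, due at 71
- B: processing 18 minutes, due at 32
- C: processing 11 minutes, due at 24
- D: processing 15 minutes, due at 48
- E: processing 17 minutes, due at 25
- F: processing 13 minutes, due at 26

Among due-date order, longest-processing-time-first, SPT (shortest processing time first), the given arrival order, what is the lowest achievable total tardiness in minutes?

76

EDD (increasing due date): C E F B D A.
C: 0→11, due 24, tardiness 0
E: 11→28, due 25, tardiness 3
F: 28→41, due 26, tardiness 15
B: 41→59, due 32, tardiness 27
D: 59→74, due 48, tardiness 26
A: 74→76, due 71, tardiness 5
Sum = 0+3+15+27+26+5 = 76.
LPT (decreasing processing time): B E D F C A.
B: 0→18, due 32, tardiness 0
E: 18→35, due 25, tardiness 10
D: 35→50, due 48, tardiness 2
F: 50→63, due 26, tardiness 37
C: 63→74, due 24, tardiness 50
A: 74→76, due 71, tardiness 5
Sum = 0+10+2+37+50+5 = 104.
SPT (increasing processing time): A C F D E B.
A: 0→2, due 71, tardiness 0
C: 2→13, due 24, tardiness 0
F: 13→26, due 26, tardiness 0
D: 26→41, due 48, tardiness 0
E: 41→58, due 25, tardiness 33
B: 58→76, due 32, tardiness 44
Sum = 0+0+0+0+33+44 = 77.
FIFO (arrival order): A B C D E F.
A: 0→2, due 71, tardiness 0
B: 2→20, due 32, tardiness 0
C: 20→31, due 24, tardiness 7
D: 31→46, due 48, tardiness 0
E: 46→63, due 25, tardiness 38
F: 63→76, due 26, tardiness 50
Sum = 0+0+7+0+38+50 = 95.
EDD 76, LPT 104, SPT 77, FIFO 95 → minimum 76.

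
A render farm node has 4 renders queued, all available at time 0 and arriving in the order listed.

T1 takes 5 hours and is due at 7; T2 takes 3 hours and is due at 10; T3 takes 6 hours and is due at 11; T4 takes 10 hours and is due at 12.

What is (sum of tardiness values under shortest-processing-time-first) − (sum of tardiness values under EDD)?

1

SPT (increasing processing time): T2 T1 T3 T4.
T2: 0→3, due 10, tardiness 0
T1: 3→8, due 7, tardiness 1
T3: 8→14, due 11, tardiness 3
T4: 14→24, due 12, tardiness 12
Sum = 0+1+3+12 = 16.
EDD (increasing due date): T1 T2 T3 T4.
T1: 0→5, due 7, tardiness 0
T2: 5→8, due 10, tardiness 0
T3: 8→14, due 11, tardiness 3
T4: 14→24, due 12, tardiness 12
Sum = 0+0+3+12 = 15.
Difference = 16 − 15 = 1.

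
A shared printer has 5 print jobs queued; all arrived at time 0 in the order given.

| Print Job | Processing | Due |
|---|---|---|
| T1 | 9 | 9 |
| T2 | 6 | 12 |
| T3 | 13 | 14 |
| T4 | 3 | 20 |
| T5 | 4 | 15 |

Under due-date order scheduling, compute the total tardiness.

EDD (increasing due date): T1 T2 T3 T5 T4.
T1: 0→9, due 9, tardiness 0
T2: 9→15, due 12, tardiness 3
T3: 15→28, due 14, tardiness 14
T5: 28→32, due 15, tardiness 17
T4: 32→35, due 20, tardiness 15
Sum = 0+3+14+17+15 = 49.

49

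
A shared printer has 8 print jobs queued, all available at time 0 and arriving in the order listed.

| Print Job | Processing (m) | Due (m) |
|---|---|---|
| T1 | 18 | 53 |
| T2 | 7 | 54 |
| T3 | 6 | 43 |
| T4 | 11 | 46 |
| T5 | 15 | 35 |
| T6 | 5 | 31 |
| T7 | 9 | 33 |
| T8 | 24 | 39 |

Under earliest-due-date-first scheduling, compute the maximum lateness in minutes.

41

EDD (increasing due date): T6 T7 T5 T8 T3 T4 T1 T2.
T6: 0→5, due 31, lateness -26
T7: 5→14, due 33, lateness -19
T5: 14→29, due 35, lateness -6
T8: 29→53, due 39, lateness 14
T3: 53→59, due 43, lateness 16
T4: 59→70, due 46, lateness 24
T1: 70→88, due 53, lateness 35
T2: 88→95, due 54, lateness 41
Maximum = 41.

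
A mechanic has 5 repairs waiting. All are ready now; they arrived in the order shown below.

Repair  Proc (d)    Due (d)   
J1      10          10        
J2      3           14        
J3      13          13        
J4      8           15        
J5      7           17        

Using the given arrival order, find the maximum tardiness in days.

24

FIFO (arrival order): J1 J2 J3 J4 J5.
J1: 0→10, due 10, tardiness 0
J2: 10→13, due 14, tardiness 0
J3: 13→26, due 13, tardiness 13
J4: 26→34, due 15, tardiness 19
J5: 34→41, due 17, tardiness 24
Maximum = 24.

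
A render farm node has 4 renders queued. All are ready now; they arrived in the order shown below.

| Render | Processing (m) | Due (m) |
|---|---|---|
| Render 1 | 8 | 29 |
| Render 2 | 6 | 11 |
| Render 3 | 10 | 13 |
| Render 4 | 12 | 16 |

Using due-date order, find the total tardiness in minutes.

22

EDD (increasing due date): Render 2 Render 3 Render 4 Render 1.
Render 2: 0→6, due 11, tardiness 0
Render 3: 6→16, due 13, tardiness 3
Render 4: 16→28, due 16, tardiness 12
Render 1: 28→36, due 29, tardiness 7
Sum = 0+3+12+7 = 22.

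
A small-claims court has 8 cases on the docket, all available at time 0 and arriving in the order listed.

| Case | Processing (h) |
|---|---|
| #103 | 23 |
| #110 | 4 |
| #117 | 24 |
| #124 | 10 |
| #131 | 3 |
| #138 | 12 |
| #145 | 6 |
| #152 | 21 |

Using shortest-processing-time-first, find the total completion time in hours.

319

SPT (increasing processing time): #131 #110 #145 #124 #138 #152 #103 #117.
#131: 0→3
#110: 3→7
#145: 7→13
#124: 13→23
#138: 23→35
#152: 35→56
#103: 56→79
#117: 79→103
Sum = 3+7+13+23+35+56+79+103 = 319.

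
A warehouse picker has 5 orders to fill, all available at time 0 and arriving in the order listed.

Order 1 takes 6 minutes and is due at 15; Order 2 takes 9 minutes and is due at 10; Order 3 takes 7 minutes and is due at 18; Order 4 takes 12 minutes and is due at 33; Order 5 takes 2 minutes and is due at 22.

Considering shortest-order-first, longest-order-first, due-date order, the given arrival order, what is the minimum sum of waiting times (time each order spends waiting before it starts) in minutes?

SPT (increasing processing time): Order 5 Order 1 Order 3 Order 2 Order 4.
Order 5: waits 0, runs 0→2
Order 1: waits 2, runs 2→8
Order 3: waits 8, runs 8→15
Order 2: waits 15, runs 15→24
Order 4: waits 24, runs 24→36
Sum = 0+2+8+15+24 = 49.
LPT (decreasing processing time): Order 4 Order 2 Order 3 Order 1 Order 5.
Order 4: waits 0, runs 0→12
Order 2: waits 12, runs 12→21
Order 3: waits 21, runs 21→28
Order 1: waits 28, runs 28→34
Order 5: waits 34, runs 34→36
Sum = 0+12+21+28+34 = 95.
EDD (increasing due date): Order 2 Order 1 Order 3 Order 5 Order 4.
Order 2: waits 0, runs 0→9
Order 1: waits 9, runs 9→15
Order 3: waits 15, runs 15→22
Order 5: waits 22, runs 22→24
Order 4: waits 24, runs 24→36
Sum = 0+9+15+22+24 = 70.
FIFO (arrival order): Order 1 Order 2 Order 3 Order 4 Order 5.
Order 1: waits 0, runs 0→6
Order 2: waits 6, runs 6→15
Order 3: waits 15, runs 15→22
Order 4: waits 22, runs 22→34
Order 5: waits 34, runs 34→36
Sum = 0+6+15+22+34 = 77.
SPT 49, LPT 95, EDD 70, FIFO 77 → minimum 49.

49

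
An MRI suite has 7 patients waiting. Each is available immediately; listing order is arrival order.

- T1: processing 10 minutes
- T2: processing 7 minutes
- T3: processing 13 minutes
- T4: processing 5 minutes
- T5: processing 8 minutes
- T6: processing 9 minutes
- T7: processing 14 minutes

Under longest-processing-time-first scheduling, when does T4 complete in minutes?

LPT (decreasing processing time): T7 T3 T1 T6 T5 T2 T4.
T7: 0→14
T3: 14→27
T1: 27→37
T6: 37→46
T5: 46→54
T2: 54→61
T4: 61→66

66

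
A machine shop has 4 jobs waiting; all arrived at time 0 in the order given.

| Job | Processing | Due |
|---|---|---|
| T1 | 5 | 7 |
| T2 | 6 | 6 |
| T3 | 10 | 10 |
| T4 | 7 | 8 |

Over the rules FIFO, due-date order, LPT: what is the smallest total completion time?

63

FIFO (arrival order): T1 T2 T3 T4.
T1: 0→5
T2: 5→11
T3: 11→21
T4: 21→28
Sum = 5+11+21+28 = 65.
EDD (increasing due date): T2 T1 T4 T3.
T2: 0→6
T1: 6→11
T4: 11→18
T3: 18→28
Sum = 6+11+18+28 = 63.
LPT (decreasing processing time): T3 T4 T2 T1.
T3: 0→10
T4: 10→17
T2: 17→23
T1: 23→28
Sum = 10+17+23+28 = 78.
FIFO 65, EDD 63, LPT 78 → minimum 63.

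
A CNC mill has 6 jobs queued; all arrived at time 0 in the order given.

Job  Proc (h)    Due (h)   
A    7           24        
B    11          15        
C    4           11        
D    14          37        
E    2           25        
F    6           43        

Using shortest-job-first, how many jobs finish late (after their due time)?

SPT (increasing processing time): E C F A B D.
E: 0→2, due 25, tardiness 0
C: 2→6, due 11, tardiness 0
F: 6→12, due 43, tardiness 0
A: 12→19, due 24, tardiness 0
B: 19→30, due 15, tardiness 15
D: 30→44, due 37, tardiness 7
Late jobs: 2.

2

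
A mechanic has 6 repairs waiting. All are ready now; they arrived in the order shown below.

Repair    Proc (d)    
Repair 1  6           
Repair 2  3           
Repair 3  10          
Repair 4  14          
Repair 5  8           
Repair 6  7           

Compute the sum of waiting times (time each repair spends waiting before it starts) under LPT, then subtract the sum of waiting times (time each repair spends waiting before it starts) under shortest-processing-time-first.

68

LPT (decreasing processing time): Repair 4 Repair 3 Repair 5 Repair 6 Repair 1 Repair 2.
Repair 4: waits 0, runs 0→14
Repair 3: waits 14, runs 14→24
Repair 5: waits 24, runs 24→32
Repair 6: waits 32, runs 32→39
Repair 1: waits 39, runs 39→45
Repair 2: waits 45, runs 45→48
Sum = 0+14+24+32+39+45 = 154.
SPT (increasing processing time): Repair 2 Repair 1 Repair 6 Repair 5 Repair 3 Repair 4.
Repair 2: waits 0, runs 0→3
Repair 1: waits 3, runs 3→9
Repair 6: waits 9, runs 9→16
Repair 5: waits 16, runs 16→24
Repair 3: waits 24, runs 24→34
Repair 4: waits 34, runs 34→48
Sum = 0+3+9+16+24+34 = 86.
Difference = 154 − 86 = 68.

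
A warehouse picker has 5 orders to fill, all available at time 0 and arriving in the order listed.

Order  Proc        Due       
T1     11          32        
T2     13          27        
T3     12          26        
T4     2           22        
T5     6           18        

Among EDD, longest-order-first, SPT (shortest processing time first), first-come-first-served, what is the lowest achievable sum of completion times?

104

EDD (increasing due date): T5 T4 T3 T2 T1.
T5: 0→6
T4: 6→8
T3: 8→20
T2: 20→33
T1: 33→44
Sum = 6+8+20+33+44 = 111.
LPT (decreasing processing time): T2 T3 T1 T5 T4.
T2: 0→13
T3: 13→25
T1: 25→36
T5: 36→42
T4: 42→44
Sum = 13+25+36+42+44 = 160.
SPT (increasing processing time): T4 T5 T1 T3 T2.
T4: 0→2
T5: 2→8
T1: 8→19
T3: 19→31
T2: 31→44
Sum = 2+8+19+31+44 = 104.
FIFO (arrival order): T1 T2 T3 T4 T5.
T1: 0→11
T2: 11→24
T3: 24→36
T4: 36→38
T5: 38→44
Sum = 11+24+36+38+44 = 153.
EDD 111, LPT 160, SPT 104, FIFO 153 → minimum 104.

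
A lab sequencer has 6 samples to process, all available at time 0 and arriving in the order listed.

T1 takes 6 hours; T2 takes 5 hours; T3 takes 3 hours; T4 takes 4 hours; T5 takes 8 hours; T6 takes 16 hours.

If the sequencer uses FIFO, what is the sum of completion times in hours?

117

FIFO (arrival order): T1 T2 T3 T4 T5 T6.
T1: 0→6
T2: 6→11
T3: 11→14
T4: 14→18
T5: 18→26
T6: 26→42
Sum = 6+11+14+18+26+42 = 117.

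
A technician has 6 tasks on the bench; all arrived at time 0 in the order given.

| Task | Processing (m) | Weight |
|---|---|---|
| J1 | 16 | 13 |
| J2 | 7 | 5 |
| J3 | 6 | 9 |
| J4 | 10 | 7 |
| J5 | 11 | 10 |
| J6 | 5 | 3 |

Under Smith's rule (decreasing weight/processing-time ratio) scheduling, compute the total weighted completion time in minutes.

1368

WSPT (decreasing weight/processing-time ratio): J3 J5 J1 J2 J4 J6.
J3: finishes 6, weight 9, w·C = 54
J5: finishes 17, weight 10, w·C = 170
J1: finishes 33, weight 13, w·C = 429
J2: finishes 40, weight 5, w·C = 200
J4: finishes 50, weight 7, w·C = 350
J6: finishes 55, weight 3, w·C = 165
Sum = 54+170+429+200+350+165 = 1368.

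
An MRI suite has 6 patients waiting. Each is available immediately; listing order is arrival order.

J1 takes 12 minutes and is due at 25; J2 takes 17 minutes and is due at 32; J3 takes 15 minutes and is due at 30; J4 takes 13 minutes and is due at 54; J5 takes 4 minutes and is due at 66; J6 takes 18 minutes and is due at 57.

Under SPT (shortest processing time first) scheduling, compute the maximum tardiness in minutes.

29

SPT (increasing processing time): J5 J1 J4 J3 J2 J6.
J5: 0→4, due 66, tardiness 0
J1: 4→16, due 25, tardiness 0
J4: 16→29, due 54, tardiness 0
J3: 29→44, due 30, tardiness 14
J2: 44→61, due 32, tardiness 29
J6: 61→79, due 57, tardiness 22
Maximum = 29.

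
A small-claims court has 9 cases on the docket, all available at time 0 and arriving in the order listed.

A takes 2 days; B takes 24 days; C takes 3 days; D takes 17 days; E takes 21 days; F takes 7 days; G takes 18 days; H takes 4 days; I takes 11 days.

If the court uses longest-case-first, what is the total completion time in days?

LPT (decreasing processing time): B E G D I F H C A.
B: 0→24
E: 24→45
G: 45→63
D: 63→80
I: 80→91
F: 91→98
H: 98→102
C: 102→105
A: 105→107
Sum = 24+45+63+80+91+98+102+105+107 = 715.

715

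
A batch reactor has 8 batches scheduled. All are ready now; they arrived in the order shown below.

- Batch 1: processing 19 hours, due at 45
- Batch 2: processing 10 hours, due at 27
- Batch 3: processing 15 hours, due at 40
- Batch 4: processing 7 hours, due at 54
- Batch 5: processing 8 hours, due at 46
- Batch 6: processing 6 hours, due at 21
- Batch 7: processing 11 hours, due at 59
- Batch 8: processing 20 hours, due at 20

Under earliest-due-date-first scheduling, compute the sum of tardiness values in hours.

150

EDD (increasing due date): Batch 8 Batch 6 Batch 2 Batch 3 Batch 1 Batch 5 Batch 4 Batch 7.
Batch 8: 0→20, due 20, tardiness 0
Batch 6: 20→26, due 21, tardiness 5
Batch 2: 26→36, due 27, tardiness 9
Batch 3: 36→51, due 40, tardiness 11
Batch 1: 51→70, due 45, tardiness 25
Batch 5: 70→78, due 46, tardiness 32
Batch 4: 78→85, due 54, tardiness 31
Batch 7: 85→96, due 59, tardiness 37
Sum = 0+5+9+11+25+32+31+37 = 150.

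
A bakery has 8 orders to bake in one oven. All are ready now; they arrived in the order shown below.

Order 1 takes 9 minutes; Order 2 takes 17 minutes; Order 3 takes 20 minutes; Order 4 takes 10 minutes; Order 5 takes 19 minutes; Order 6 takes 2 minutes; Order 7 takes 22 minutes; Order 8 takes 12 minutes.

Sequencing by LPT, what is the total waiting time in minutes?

LPT (decreasing processing time): Order 7 Order 3 Order 5 Order 2 Order 8 Order 4 Order 1 Order 6.
Order 7: waits 0, runs 0→22
Order 3: waits 22, runs 22→42
Order 5: waits 42, runs 42→61
Order 2: waits 61, runs 61→78
Order 8: waits 78, runs 78→90
Order 4: waits 90, runs 90→100
Order 1: waits 100, runs 100→109
Order 6: waits 109, runs 109→111
Sum = 0+22+42+61+78+90+100+109 = 502.

502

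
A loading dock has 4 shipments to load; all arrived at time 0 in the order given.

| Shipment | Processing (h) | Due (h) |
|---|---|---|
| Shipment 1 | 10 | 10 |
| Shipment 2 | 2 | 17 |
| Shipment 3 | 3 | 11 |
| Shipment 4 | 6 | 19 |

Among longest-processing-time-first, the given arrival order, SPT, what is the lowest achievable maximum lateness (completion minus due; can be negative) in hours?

4

LPT (decreasing processing time): Shipment 1 Shipment 4 Shipment 3 Shipment 2.
Shipment 1: 0→10, due 10, lateness 0
Shipment 4: 10→16, due 19, lateness -3
Shipment 3: 16→19, due 11, lateness 8
Shipment 2: 19→21, due 17, lateness 4
Maximum = 8.
FIFO (arrival order): Shipment 1 Shipment 2 Shipment 3 Shipment 4.
Shipment 1: 0→10, due 10, lateness 0
Shipment 2: 10→12, due 17, lateness -5
Shipment 3: 12→15, due 11, lateness 4
Shipment 4: 15→21, due 19, lateness 2
Maximum = 4.
SPT (increasing processing time): Shipment 2 Shipment 3 Shipment 4 Shipment 1.
Shipment 2: 0→2, due 17, lateness -15
Shipment 3: 2→5, due 11, lateness -6
Shipment 4: 5→11, due 19, lateness -8
Shipment 1: 11→21, due 10, lateness 11
Maximum = 11.
LPT 8, FIFO 4, SPT 11 → minimum 4.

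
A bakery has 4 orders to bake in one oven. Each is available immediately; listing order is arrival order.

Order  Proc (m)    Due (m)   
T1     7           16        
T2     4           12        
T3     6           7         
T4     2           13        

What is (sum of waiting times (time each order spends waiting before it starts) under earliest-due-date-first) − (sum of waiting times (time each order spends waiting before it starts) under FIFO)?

EDD (increasing due date): T3 T2 T4 T1.
T3: waits 0, runs 0→6
T2: waits 6, runs 6→10
T4: waits 10, runs 10→12
T1: waits 12, runs 12→19
Sum = 0+6+10+12 = 28.
FIFO (arrival order): T1 T2 T3 T4.
T1: waits 0, runs 0→7
T2: waits 7, runs 7→11
T3: waits 11, runs 11→17
T4: waits 17, runs 17→19
Sum = 0+7+11+17 = 35.
Difference = 28 − 35 = -7.

-7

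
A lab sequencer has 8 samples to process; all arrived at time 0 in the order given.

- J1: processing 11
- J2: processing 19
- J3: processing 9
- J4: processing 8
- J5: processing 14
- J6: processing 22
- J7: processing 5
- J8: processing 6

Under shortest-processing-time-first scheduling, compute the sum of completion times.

321

SPT (increasing processing time): J7 J8 J4 J3 J1 J5 J2 J6.
J7: 0→5
J8: 5→11
J4: 11→19
J3: 19→28
J1: 28→39
J5: 39→53
J2: 53→72
J6: 72→94
Sum = 5+11+19+28+39+53+72+94 = 321.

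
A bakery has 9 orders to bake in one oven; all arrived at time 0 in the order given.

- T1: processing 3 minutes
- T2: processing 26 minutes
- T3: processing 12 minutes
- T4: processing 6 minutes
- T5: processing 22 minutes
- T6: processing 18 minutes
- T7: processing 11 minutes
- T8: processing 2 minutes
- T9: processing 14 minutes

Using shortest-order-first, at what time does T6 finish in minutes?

66

SPT (increasing processing time): T8 T1 T4 T7 T3 T9 T6 T5 T2.
T8: 0→2
T1: 2→5
T4: 5→11
T7: 11→22
T3: 22→34
T9: 34→48
T6: 48→66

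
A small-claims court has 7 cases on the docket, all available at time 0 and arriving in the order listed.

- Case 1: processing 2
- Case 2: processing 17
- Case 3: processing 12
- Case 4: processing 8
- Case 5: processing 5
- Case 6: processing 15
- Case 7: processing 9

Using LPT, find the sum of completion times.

LPT (decreasing processing time): Case 2 Case 6 Case 3 Case 7 Case 4 Case 5 Case 1.
Case 2: 0→17
Case 6: 17→32
Case 3: 32→44
Case 7: 44→53
Case 4: 53→61
Case 5: 61→66
Case 1: 66→68
Sum = 17+32+44+53+61+66+68 = 341.

341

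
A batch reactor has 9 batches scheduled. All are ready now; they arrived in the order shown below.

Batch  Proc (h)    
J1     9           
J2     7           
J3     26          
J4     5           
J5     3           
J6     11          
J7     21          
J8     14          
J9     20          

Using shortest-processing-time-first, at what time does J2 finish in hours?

SPT (increasing processing time): J5 J4 J2 J1 J6 J8 J9 J7 J3.
J5: 0→3
J4: 3→8
J2: 8→15

15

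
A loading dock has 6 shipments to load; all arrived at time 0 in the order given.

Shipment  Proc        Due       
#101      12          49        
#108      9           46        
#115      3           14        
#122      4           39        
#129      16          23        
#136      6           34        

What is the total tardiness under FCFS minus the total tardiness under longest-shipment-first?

FIFO (arrival order): #101 #108 #115 #122 #129 #136.
#101: 0→12, due 49, tardiness 0
#108: 12→21, due 46, tardiness 0
#115: 21→24, due 14, tardiness 10
#122: 24→28, due 39, tardiness 0
#129: 28→44, due 23, tardiness 21
#136: 44→50, due 34, tardiness 16
Sum = 0+0+10+0+21+16 = 47.
LPT (decreasing processing time): #129 #101 #108 #136 #122 #115.
#129: 0→16, due 23, tardiness 0
#101: 16→28, due 49, tardiness 0
#108: 28→37, due 46, tardiness 0
#136: 37→43, due 34, tardiness 9
#122: 43→47, due 39, tardiness 8
#115: 47→50, due 14, tardiness 36
Sum = 0+0+0+9+8+36 = 53.
Difference = 47 − 53 = -6.

-6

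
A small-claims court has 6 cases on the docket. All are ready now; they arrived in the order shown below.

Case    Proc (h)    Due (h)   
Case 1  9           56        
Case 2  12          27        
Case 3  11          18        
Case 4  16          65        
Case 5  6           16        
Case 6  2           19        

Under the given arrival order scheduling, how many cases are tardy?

3

FIFO (arrival order): Case 1 Case 2 Case 3 Case 4 Case 5 Case 6.
Case 1: 0→9, due 56, tardiness 0
Case 2: 9→21, due 27, tardiness 0
Case 3: 21→32, due 18, tardiness 14
Case 4: 32→48, due 65, tardiness 0
Case 5: 48→54, due 16, tardiness 38
Case 6: 54→56, due 19, tardiness 37
Late cases: 3.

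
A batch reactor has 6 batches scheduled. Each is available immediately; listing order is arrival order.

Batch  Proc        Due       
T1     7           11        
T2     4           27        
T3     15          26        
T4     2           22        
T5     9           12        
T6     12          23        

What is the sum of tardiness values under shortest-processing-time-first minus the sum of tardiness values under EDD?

SPT (increasing processing time): T4 T2 T1 T5 T6 T3.
T4: 0→2, due 22, tardiness 0
T2: 2→6, due 27, tardiness 0
T1: 6→13, due 11, tardiness 2
T5: 13→22, due 12, tardiness 10
T6: 22→34, due 23, tardiness 11
T3: 34→49, due 26, tardiness 23
Sum = 0+0+2+10+11+23 = 46.
EDD (increasing due date): T1 T5 T4 T6 T3 T2.
T1: 0→7, due 11, tardiness 0
T5: 7→16, due 12, tardiness 4
T4: 16→18, due 22, tardiness 0
T6: 18→30, due 23, tardiness 7
T3: 30→45, due 26, tardiness 19
T2: 45→49, due 27, tardiness 22
Sum = 0+4+0+7+19+22 = 52.
Difference = 46 − 52 = -6.

-6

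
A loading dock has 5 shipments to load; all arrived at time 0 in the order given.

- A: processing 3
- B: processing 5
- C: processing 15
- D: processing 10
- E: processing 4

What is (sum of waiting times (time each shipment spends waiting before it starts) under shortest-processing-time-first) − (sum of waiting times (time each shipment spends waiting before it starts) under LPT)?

-60

SPT (increasing processing time): A E B D C.
A: waits 0, runs 0→3
E: waits 3, runs 3→7
B: waits 7, runs 7→12
D: waits 12, runs 12→22
C: waits 22, runs 22→37
Sum = 0+3+7+12+22 = 44.
LPT (decreasing processing time): C D B E A.
C: waits 0, runs 0→15
D: waits 15, runs 15→25
B: waits 25, runs 25→30
E: waits 30, runs 30→34
A: waits 34, runs 34→37
Sum = 0+15+25+30+34 = 104.
Difference = 44 − 104 = -60.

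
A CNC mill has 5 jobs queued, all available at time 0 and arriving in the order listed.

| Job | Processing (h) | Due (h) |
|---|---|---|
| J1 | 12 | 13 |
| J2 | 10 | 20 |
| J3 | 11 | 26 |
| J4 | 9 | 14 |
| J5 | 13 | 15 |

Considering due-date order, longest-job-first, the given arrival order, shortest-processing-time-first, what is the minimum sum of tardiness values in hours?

EDD (increasing due date): J1 J4 J5 J2 J3.
J1: 0→12, due 13, tardiness 0
J4: 12→21, due 14, tardiness 7
J5: 21→34, due 15, tardiness 19
J2: 34→44, due 20, tardiness 24
J3: 44→55, due 26, tardiness 29
Sum = 0+7+19+24+29 = 79.
LPT (decreasing processing time): J5 J1 J3 J2 J4.
J5: 0→13, due 15, tardiness 0
J1: 13→25, due 13, tardiness 12
J3: 25→36, due 26, tardiness 10
J2: 36→46, due 20, tardiness 26
J4: 46→55, due 14, tardiness 41
Sum = 0+12+10+26+41 = 89.
FIFO (arrival order): J1 J2 J3 J4 J5.
J1: 0→12, due 13, tardiness 0
J2: 12→22, due 20, tardiness 2
J3: 22→33, due 26, tardiness 7
J4: 33→42, due 14, tardiness 28
J5: 42→55, due 15, tardiness 40
Sum = 0+2+7+28+40 = 77.
SPT (increasing processing time): J4 J2 J3 J1 J5.
J4: 0→9, due 14, tardiness 0
J2: 9→19, due 20, tardiness 0
J3: 19→30, due 26, tardiness 4
J1: 30→42, due 13, tardiness 29
J5: 42→55, due 15, tardiness 40
Sum = 0+0+4+29+40 = 73.
EDD 79, LPT 89, FIFO 77, SPT 73 → minimum 73.

73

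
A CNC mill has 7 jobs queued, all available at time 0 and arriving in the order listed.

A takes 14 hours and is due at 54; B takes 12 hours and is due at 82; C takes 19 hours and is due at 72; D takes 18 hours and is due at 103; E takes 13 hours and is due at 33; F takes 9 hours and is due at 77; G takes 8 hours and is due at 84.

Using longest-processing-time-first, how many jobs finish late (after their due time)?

LPT (decreasing processing time): C D A E B F G.
C: 0→19, due 72, tardiness 0
D: 19→37, due 103, tardiness 0
A: 37→51, due 54, tardiness 0
E: 51→64, due 33, tardiness 31
B: 64→76, due 82, tardiness 0
F: 76→85, due 77, tardiness 8
G: 85→93, due 84, tardiness 9
Late jobs: 3.

3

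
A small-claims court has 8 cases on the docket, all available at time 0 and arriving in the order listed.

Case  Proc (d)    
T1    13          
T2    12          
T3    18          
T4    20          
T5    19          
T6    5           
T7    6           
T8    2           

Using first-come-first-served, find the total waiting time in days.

406

FIFO (arrival order): T1 T2 T3 T4 T5 T6 T7 T8.
T1: waits 0, runs 0→13
T2: waits 13, runs 13→25
T3: waits 25, runs 25→43
T4: waits 43, runs 43→63
T5: waits 63, runs 63→82
T6: waits 82, runs 82→87
T7: waits 87, runs 87→93
T8: waits 93, runs 93→95
Sum = 0+13+25+43+63+82+87+93 = 406.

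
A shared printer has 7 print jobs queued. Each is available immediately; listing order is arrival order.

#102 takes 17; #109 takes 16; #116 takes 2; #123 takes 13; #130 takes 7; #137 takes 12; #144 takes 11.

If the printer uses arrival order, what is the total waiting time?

FIFO (arrival order): #102 #109 #116 #123 #130 #137 #144.
#102: waits 0, runs 0→17
#109: waits 17, runs 17→33
#116: waits 33, runs 33→35
#123: waits 35, runs 35→48
#130: waits 48, runs 48→55
#137: waits 55, runs 55→67
#144: waits 67, runs 67→78
Sum = 0+17+33+35+48+55+67 = 255.

255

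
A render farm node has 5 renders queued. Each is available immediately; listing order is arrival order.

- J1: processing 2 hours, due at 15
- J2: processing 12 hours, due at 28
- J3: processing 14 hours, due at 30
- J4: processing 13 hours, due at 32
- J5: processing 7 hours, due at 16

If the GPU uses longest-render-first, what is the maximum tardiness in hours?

LPT (decreasing processing time): J3 J4 J2 J5 J1.
J3: 0→14, due 30, tardiness 0
J4: 14→27, due 32, tardiness 0
J2: 27→39, due 28, tardiness 11
J5: 39→46, due 16, tardiness 30
J1: 46→48, due 15, tardiness 33
Maximum = 33.

33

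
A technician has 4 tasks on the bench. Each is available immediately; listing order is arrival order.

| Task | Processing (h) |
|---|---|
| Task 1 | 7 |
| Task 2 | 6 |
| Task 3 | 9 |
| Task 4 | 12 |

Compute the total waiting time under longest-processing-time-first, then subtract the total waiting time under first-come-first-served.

19

LPT (decreasing processing time): Task 4 Task 3 Task 1 Task 2.
Task 4: waits 0, runs 0→12
Task 3: waits 12, runs 12→21
Task 1: waits 21, runs 21→28
Task 2: waits 28, runs 28→34
Sum = 0+12+21+28 = 61.
FIFO (arrival order): Task 1 Task 2 Task 3 Task 4.
Task 1: waits 0, runs 0→7
Task 2: waits 7, runs 7→13
Task 3: waits 13, runs 13→22
Task 4: waits 22, runs 22→34
Sum = 0+7+13+22 = 42.
Difference = 61 − 42 = 19.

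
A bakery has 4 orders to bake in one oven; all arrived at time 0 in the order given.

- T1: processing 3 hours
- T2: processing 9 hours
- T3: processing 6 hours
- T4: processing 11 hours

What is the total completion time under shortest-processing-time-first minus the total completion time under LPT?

-27

SPT (increasing processing time): T1 T3 T2 T4.
T1: 0→3
T3: 3→9
T2: 9→18
T4: 18→29
Sum = 3+9+18+29 = 59.
LPT (decreasing processing time): T4 T2 T3 T1.
T4: 0→11
T2: 11→20
T3: 20→26
T1: 26→29
Sum = 11+20+26+29 = 86.
Difference = 59 − 86 = -27.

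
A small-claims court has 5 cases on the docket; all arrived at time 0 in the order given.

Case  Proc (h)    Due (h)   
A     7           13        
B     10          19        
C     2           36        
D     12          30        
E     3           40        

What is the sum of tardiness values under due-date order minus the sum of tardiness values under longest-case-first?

EDD (increasing due date): A B D C E.
A: 0→7, due 13, tardiness 0
B: 7→17, due 19, tardiness 0
D: 17→29, due 30, tardiness 0
C: 29→31, due 36, tardiness 0
E: 31→34, due 40, tardiness 0
Sum = 0+0+0+0+0 = 0.
LPT (decreasing processing time): D B A E C.
D: 0→12, due 30, tardiness 0
B: 12→22, due 19, tardiness 3
A: 22→29, due 13, tardiness 16
E: 29→32, due 40, tardiness 0
C: 32→34, due 36, tardiness 0
Sum = 0+3+16+0+0 = 19.
Difference = 0 − 19 = -19.

-19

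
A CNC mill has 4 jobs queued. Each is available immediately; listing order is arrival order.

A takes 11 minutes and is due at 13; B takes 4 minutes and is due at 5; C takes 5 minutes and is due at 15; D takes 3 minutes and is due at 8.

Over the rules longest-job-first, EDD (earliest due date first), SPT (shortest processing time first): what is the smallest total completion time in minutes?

LPT (decreasing processing time): A C B D.
A: 0→11
C: 11→16
B: 16→20
D: 20→23
Sum = 11+16+20+23 = 70.
EDD (increasing due date): B D A C.
B: 0→4
D: 4→7
A: 7→18
C: 18→23
Sum = 4+7+18+23 = 52.
SPT (increasing processing time): D B C A.
D: 0→3
B: 3→7
C: 7→12
A: 12→23
Sum = 3+7+12+23 = 45.
LPT 70, EDD 52, SPT 45 → minimum 45.

45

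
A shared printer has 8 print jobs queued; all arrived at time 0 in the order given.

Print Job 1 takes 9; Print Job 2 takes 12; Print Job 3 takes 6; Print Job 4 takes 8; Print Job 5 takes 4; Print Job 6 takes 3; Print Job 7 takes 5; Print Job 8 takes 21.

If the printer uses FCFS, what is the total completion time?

288

FIFO (arrival order): Print Job 1 Print Job 2 Print Job 3 Print Job 4 Print Job 5 Print Job 6 Print Job 7 Print Job 8.
Print Job 1: 0→9
Print Job 2: 9→21
Print Job 3: 21→27
Print Job 4: 27→35
Print Job 5: 35→39
Print Job 6: 39→42
Print Job 7: 42→47
Print Job 8: 47→68
Sum = 9+21+27+35+39+42+47+68 = 288.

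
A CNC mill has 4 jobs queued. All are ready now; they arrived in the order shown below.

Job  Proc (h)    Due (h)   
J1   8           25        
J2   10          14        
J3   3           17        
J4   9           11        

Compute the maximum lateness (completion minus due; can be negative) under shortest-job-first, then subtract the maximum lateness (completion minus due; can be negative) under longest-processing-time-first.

3

SPT (increasing processing time): J3 J1 J4 J2.
J3: 0→3, due 17, lateness -14
J1: 3→11, due 25, lateness -14
J4: 11→20, due 11, lateness 9
J2: 20→30, due 14, lateness 16
Maximum = 16.
LPT (decreasing processing time): J2 J4 J1 J3.
J2: 0→10, due 14, lateness -4
J4: 10→19, due 11, lateness 8
J1: 19→27, due 25, lateness 2
J3: 27→30, due 17, lateness 13
Maximum = 13.
Difference = 16 − 13 = 3.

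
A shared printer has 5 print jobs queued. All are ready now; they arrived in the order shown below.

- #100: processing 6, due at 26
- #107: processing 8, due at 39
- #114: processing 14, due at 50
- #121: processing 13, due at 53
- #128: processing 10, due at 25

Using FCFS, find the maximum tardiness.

26

FIFO (arrival order): #100 #107 #114 #121 #128.
#100: 0→6, due 26, tardiness 0
#107: 6→14, due 39, tardiness 0
#114: 14→28, due 50, tardiness 0
#121: 28→41, due 53, tardiness 0
#128: 41→51, due 25, tardiness 26
Maximum = 26.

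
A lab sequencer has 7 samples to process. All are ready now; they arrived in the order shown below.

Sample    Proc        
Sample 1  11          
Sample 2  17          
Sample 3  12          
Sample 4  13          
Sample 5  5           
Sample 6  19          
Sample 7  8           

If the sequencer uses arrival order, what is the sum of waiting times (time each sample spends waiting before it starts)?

FIFO (arrival order): Sample 1 Sample 2 Sample 3 Sample 4 Sample 5 Sample 6 Sample 7.
Sample 1: waits 0, runs 0→11
Sample 2: waits 11, runs 11→28
Sample 3: waits 28, runs 28→40
Sample 4: waits 40, runs 40→53
Sample 5: waits 53, runs 53→58
Sample 6: waits 58, runs 58→77
Sample 7: waits 77, runs 77→85
Sum = 0+11+28+40+53+58+77 = 267.

267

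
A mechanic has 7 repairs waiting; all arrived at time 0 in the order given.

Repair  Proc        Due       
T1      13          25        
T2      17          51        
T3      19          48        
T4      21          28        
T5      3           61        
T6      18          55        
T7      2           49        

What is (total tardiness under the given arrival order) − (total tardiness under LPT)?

-29

FIFO (arrival order): T1 T2 T3 T4 T5 T6 T7.
T1: 0→13, due 25, tardiness 0
T2: 13→30, due 51, tardiness 0
T3: 30→49, due 48, tardiness 1
T4: 49→70, due 28, tardiness 42
T5: 70→73, due 61, tardiness 12
T6: 73→91, due 55, tardiness 36
T7: 91→93, due 49, tardiness 44
Sum = 0+0+1+42+12+36+44 = 135.
LPT (decreasing processing time): T4 T3 T6 T2 T1 T5 T7.
T4: 0→21, due 28, tardiness 0
T3: 21→40, due 48, tardiness 0
T6: 40→58, due 55, tardiness 3
T2: 58→75, due 51, tardiness 24
T1: 75→88, due 25, tardiness 63
T5: 88→91, due 61, tardiness 30
T7: 91→93, due 49, tardiness 44
Sum = 0+0+3+24+63+30+44 = 164.
Difference = 135 − 164 = -29.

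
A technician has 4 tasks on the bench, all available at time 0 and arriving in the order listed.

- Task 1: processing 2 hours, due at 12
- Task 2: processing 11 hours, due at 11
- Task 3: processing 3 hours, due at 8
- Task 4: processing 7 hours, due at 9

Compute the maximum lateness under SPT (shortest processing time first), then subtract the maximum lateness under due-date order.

SPT (increasing processing time): Task 1 Task 3 Task 4 Task 2.
Task 1: 0→2, due 12, lateness -10
Task 3: 2→5, due 8, lateness -3
Task 4: 5→12, due 9, lateness 3
Task 2: 12→23, due 11, lateness 12
Maximum = 12.
EDD (increasing due date): Task 3 Task 4 Task 2 Task 1.
Task 3: 0→3, due 8, lateness -5
Task 4: 3→10, due 9, lateness 1
Task 2: 10→21, due 11, lateness 10
Task 1: 21→23, due 12, lateness 11
Maximum = 11.
Difference = 12 − 11 = 1.

1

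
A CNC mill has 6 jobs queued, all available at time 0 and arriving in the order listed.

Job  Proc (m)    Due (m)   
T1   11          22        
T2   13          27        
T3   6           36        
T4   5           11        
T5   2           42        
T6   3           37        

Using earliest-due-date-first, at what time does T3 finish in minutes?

EDD (increasing due date): T4 T1 T2 T3 T6 T5.
T4: 0→5
T1: 5→16
T2: 16→29
T3: 29→35

35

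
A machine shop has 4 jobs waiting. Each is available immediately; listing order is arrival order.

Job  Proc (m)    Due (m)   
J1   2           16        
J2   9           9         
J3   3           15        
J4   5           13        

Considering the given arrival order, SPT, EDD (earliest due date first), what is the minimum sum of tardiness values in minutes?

FIFO (arrival order): J1 J2 J3 J4.
J1: 0→2, due 16, tardiness 0
J2: 2→11, due 9, tardiness 2
J3: 11→14, due 15, tardiness 0
J4: 14→19, due 13, tardiness 6
Sum = 0+2+0+6 = 8.
SPT (increasing processing time): J1 J3 J4 J2.
J1: 0→2, due 16, tardiness 0
J3: 2→5, due 15, tardiness 0
J4: 5→10, due 13, tardiness 0
J2: 10→19, due 9, tardiness 10
Sum = 0+0+0+10 = 10.
EDD (increasing due date): J2 J4 J3 J1.
J2: 0→9, due 9, tardiness 0
J4: 9→14, due 13, tardiness 1
J3: 14→17, due 15, tardiness 2
J1: 17→19, due 16, tardiness 3
Sum = 0+1+2+3 = 6.
FIFO 8, SPT 10, EDD 6 → minimum 6.

6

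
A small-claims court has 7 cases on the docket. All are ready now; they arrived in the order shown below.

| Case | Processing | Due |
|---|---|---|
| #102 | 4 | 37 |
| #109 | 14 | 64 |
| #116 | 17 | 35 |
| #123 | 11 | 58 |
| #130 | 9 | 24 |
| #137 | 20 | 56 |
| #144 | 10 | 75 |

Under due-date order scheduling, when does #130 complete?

9

EDD (increasing due date): #130 #116 #102 #137 #123 #109 #144.
#130: 0→9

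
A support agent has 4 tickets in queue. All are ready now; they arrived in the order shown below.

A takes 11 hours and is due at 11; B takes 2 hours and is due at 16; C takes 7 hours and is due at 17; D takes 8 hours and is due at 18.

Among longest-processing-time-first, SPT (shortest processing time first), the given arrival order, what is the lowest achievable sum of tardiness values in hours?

LPT (decreasing processing time): A D C B.
A: 0→11, due 11, tardiness 0
D: 11→19, due 18, tardiness 1
C: 19→26, due 17, tardiness 9
B: 26→28, due 16, tardiness 12
Sum = 0+1+9+12 = 22.
SPT (increasing processing time): B C D A.
B: 0→2, due 16, tardiness 0
C: 2→9, due 17, tardiness 0
D: 9→17, due 18, tardiness 0
A: 17→28, due 11, tardiness 17
Sum = 0+0+0+17 = 17.
FIFO (arrival order): A B C D.
A: 0→11, due 11, tardiness 0
B: 11→13, due 16, tardiness 0
C: 13→20, due 17, tardiness 3
D: 20→28, due 18, tardiness 10
Sum = 0+0+3+10 = 13.
LPT 22, SPT 17, FIFO 13 → minimum 13.

13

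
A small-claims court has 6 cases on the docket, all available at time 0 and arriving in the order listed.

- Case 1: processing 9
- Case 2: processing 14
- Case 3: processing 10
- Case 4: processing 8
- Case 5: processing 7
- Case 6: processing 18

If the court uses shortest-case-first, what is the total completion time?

SPT (increasing processing time): Case 5 Case 4 Case 1 Case 3 Case 2 Case 6.
Case 5: 0→7
Case 4: 7→15
Case 1: 15→24
Case 3: 24→34
Case 2: 34→48
Case 6: 48→66
Sum = 7+15+24+34+48+66 = 194.

194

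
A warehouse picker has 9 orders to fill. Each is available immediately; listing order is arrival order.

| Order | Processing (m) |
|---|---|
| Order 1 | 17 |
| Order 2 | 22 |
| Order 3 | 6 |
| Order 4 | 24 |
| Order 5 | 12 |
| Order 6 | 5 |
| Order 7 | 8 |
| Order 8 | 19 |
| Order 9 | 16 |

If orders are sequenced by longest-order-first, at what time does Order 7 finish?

LPT (decreasing processing time): Order 4 Order 2 Order 8 Order 1 Order 9 Order 5 Order 7 Order 3 Order 6.
Order 4: 0→24
Order 2: 24→46
Order 8: 46→65
Order 1: 65→82
Order 9: 82→98
Order 5: 98→110
Order 7: 110→118

118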